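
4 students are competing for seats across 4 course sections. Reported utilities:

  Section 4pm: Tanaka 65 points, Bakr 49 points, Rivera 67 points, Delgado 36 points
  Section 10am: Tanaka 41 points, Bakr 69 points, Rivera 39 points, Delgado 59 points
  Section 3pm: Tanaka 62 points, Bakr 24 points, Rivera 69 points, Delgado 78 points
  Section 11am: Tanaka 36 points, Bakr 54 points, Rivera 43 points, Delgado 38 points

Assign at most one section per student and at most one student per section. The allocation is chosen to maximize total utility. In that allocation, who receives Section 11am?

Rivera receives Section 11am.

This is a one-to-one assignment (maximum-weight bipartite matching).
Optimal: Tanaka→Section 4pm (65 points), Bakr→Section 10am (69 points), Rivera→Section 11am (43 points), Delgado→Section 3pm (78 points) — total 65+69+43+78 = 255 points.
Max-entry greedy (repeatedly take the single best remaining cell) gives 250 points, worse by 5.
Rivera's own top section is Section 3pm (69 points), but forcing Rivera→Section 3pm and reassigning the rest optimally gives only 247 points — worse by 8.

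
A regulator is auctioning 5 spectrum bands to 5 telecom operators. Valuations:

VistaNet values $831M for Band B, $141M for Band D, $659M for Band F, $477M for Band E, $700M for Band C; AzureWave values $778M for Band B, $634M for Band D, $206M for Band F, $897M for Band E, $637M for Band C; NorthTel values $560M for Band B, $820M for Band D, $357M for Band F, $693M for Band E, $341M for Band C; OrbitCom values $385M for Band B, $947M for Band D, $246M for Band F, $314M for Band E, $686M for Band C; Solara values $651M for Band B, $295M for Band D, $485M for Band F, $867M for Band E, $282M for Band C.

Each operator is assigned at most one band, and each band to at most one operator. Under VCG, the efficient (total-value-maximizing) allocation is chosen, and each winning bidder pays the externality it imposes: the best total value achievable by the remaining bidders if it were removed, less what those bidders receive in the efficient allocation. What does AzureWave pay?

Efficient allocation: VistaNet→Band F ($659M), AzureWave→Band B ($778M), NorthTel→Band D ($820M), OrbitCom→Band C ($686M), Solara→Band E ($867M); total welfare W = $3810M.
AzureWave receives Band B at value $778M, so the others get W − 778 = $3032M.
Without AzureWave: best allocation of the remaining 4 bidders over all 5 bands is VistaNet→Band B ($831M), NorthTel→Band D ($820M), OrbitCom→Band C ($686M), Solara→Band E ($867M), total $3204M.
VCG payment = (others' best without AzureWave) − (others' welfare with AzureWave) = 3204 − 3032 = $172M.

AzureWave pays $172M.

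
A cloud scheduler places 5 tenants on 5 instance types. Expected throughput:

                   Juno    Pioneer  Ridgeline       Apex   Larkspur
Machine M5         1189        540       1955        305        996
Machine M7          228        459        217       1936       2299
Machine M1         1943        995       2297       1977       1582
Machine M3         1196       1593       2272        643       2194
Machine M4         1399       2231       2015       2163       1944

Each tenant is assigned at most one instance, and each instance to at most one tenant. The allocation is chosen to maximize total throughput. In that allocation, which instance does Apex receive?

This is a one-to-one assignment (maximum-weight bipartite matching).
Optimal: Juno→Machine M1 (1943 ops/s), Pioneer→Machine M4 (2231 ops/s), Ridgeline→Machine M5 (1955 ops/s), Apex→Machine M7 (1936 ops/s), Larkspur→Machine M3 (2194 ops/s) — total 1943+2231+1955+1936+2194 = 10259 ops/s.
Column-greedy (each instance in turn goes to its best remaining tenant) gives 9223 ops/s, worse by 1036.
Next-best assignment: Juno→Machine M5, Pioneer→Machine M4, Ridgeline→Machine M3, Apex→Machine M1, Larkspur→Machine M7 = 9968 ops/s.
Swapping Larkspur↔Apex (Larkspur→Machine M7 2299 ops/s, Apex→Machine M3 643 ops/s) loses 1188.
No other one-to-one assignment exceeds 10259 ops/s.
Apex's own top instance is Machine M4 (2163 ops/s), but forcing Apex→Machine M4 and reassigning the rest optimally gives only 9953 ops/s — worse by 306.

Apex receives Machine M7.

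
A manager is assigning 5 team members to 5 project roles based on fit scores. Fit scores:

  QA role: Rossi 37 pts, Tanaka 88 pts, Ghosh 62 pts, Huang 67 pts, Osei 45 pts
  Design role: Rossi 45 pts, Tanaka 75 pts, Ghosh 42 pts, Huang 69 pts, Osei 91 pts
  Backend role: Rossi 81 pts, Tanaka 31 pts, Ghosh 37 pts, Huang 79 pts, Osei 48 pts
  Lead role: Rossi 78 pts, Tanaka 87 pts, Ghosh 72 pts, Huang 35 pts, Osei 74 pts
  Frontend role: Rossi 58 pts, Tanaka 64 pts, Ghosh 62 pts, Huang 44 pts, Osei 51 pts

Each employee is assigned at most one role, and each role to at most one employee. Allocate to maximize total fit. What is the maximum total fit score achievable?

Max total: 398 pts

Optimal: Rossi→Lead role (78 pts), Tanaka→QA role (88 pts), Ghosh→Frontend role (62 pts), Huang→Backend role (79 pts), Osei→Design role (91 pts) — total 78+88+62+79+91 = 398 pts.
Column-greedy (each role in turn goes to its best remaining employee) gives 376 pts, worse by 22.
Every other assignment is strictly worse.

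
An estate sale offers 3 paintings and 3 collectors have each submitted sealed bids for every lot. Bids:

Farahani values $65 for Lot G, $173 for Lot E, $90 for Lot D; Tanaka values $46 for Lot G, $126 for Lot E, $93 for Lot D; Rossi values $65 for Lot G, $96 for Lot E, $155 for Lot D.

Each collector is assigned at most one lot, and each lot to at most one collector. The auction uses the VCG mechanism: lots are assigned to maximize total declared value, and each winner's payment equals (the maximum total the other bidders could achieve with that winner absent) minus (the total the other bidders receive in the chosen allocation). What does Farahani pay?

Farahani pays $80.

Efficient allocation: Farahani→Lot E ($173), Tanaka→Lot G ($46), Rossi→Lot D ($155); total welfare W = $374.
Farahani receives Lot E at value $173, so the others get W − 173 = $201.
Without Farahani: best allocation of the remaining 2 bidders over all 3 lots is Tanaka→Lot E ($126), Rossi→Lot D ($155), total $281.
VCG payment = (others' best without Farahani) − (others' welfare with Farahani) = 281 − 201 = $80.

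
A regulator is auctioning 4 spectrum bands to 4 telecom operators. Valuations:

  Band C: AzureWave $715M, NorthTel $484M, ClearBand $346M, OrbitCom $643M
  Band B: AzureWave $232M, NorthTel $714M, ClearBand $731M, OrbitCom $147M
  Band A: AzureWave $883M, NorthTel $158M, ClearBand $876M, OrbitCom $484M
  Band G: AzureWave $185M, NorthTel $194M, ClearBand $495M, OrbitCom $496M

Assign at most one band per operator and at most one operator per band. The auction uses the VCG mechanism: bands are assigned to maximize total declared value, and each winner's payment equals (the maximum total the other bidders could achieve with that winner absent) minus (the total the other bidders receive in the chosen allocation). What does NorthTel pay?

Efficient allocation: AzureWave→Band C ($715M), NorthTel→Band B ($714M), ClearBand→Band A ($876M), OrbitCom→Band G ($496M); total welfare W = $2801M.
NorthTel receives Band B at value $714M, so the others get W − 714 = $2087M.
Without NorthTel: best allocation of the remaining 3 bidders over all 4 bands is AzureWave→Band A ($883M), ClearBand→Band B ($731M), OrbitCom→Band C ($643M), total $2257M.
VCG payment = (others' best without NorthTel) − (others' welfare with NorthTel) = 2257 − 2087 = $170M.

NorthTel pays $170M.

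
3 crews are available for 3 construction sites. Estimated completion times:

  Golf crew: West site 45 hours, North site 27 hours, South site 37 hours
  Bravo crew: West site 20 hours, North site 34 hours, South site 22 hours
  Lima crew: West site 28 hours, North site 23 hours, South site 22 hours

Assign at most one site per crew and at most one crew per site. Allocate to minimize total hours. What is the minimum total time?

Optimal: Golf crew→North site (27 hours), Bravo crew→West site (20 hours), Lima crew→South site (22 hours) — total 27+20+22 = 69 hours.
Column-greedy (each site in turn goes to its cheapest remaining crew) gives 80 hours, worse by 11.
Swapping Bravo crew↔Lima crew (Bravo crew→South site 22 hours, Lima crew→West site 28 hours) adds 8.

Minimum total: 69 hours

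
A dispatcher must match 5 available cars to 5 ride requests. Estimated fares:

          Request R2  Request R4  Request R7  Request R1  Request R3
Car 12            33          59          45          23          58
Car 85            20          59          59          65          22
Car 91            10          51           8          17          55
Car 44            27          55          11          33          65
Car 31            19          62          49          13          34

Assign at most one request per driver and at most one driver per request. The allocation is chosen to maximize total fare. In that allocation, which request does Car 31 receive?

This is the linear assignment problem.
Optimal: Car 12→Request R2 ($33), Car 85→Request R1 ($65), Car 91→Request R4 ($51), Car 44→Request R3 ($65), Car 31→Request R7 ($49) — total 33+65+51+65+49 = $263.
Column-greedy (each request in turn goes to its best remaining driver) gives $242, worse by 21.
Next-best assignment: Car 12→Request R2, Car 85→Request R1, Car 91→Request R3, Car 44→Request R4, Car 31→Request R7 = $257.
Every other assignment is strictly worse.
Car 31's own top request is Request R4 ($62), but forcing Car 31→Request R4 and reassigning the rest optimally gives only $254 — worse by 9.

Car 31 receives Request R7.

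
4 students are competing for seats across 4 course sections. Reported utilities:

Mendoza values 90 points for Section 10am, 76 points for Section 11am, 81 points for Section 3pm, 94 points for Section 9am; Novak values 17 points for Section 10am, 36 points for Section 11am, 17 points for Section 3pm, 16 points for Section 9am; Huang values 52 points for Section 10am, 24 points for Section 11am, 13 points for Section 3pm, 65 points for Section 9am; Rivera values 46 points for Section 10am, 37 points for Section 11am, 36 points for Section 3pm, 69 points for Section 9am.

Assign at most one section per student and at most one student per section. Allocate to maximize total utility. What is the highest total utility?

Max total: 238 points

Optimal: Mendoza→Section 3pm (81 points), Novak→Section 11am (36 points), Huang→Section 10am (52 points), Rivera→Section 9am (69 points) — total 81+36+52+69 = 238 points.
Column-greedy (each section in turn goes to its best remaining student) gives 209 points, worse by 29.
No other one-to-one assignment exceeds 238 points.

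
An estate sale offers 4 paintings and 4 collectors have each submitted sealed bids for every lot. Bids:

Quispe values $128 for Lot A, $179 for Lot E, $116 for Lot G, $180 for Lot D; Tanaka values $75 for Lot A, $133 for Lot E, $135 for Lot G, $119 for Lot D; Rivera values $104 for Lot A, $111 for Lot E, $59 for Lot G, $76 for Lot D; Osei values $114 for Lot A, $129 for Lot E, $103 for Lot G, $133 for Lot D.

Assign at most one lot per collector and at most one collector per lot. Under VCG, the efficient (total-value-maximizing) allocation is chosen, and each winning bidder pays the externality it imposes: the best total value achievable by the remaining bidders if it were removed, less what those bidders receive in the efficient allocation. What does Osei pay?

Efficient allocation: Quispe→Lot E ($179), Tanaka→Lot G ($135), Rivera→Lot A ($104), Osei→Lot D ($133); total welfare W = $551.
Osei receives Lot D at value $133, so the others get W − 133 = $418.
Without Osei: best allocation of the remaining 3 bidders over all 4 lots is Quispe→Lot D ($180), Tanaka→Lot G ($135), Rivera→Lot E ($111), total $426.
VCG payment = (others' best without Osei) − (others' welfare with Osei) = 426 − 418 = $8.

Osei pays $8.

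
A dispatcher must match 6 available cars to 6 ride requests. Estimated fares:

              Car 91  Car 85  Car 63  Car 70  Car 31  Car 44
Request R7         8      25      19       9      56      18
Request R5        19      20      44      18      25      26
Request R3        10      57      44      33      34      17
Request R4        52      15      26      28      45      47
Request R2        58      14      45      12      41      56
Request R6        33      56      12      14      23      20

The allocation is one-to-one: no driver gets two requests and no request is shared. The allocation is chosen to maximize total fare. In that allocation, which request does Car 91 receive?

Car 91 receives Request R4.

This is the linear assignment problem.
Optimal: Car 91→Request R4 ($52), Car 85→Request R6 ($56), Car 63→Request R5 ($44), Car 70→Request R3 ($33), Car 31→Request R7 ($56), Car 44→Request R2 ($56) — total 52+56+44+33+56+56 = $297.
Max-entry greedy (repeatedly take the single best remaining cell) gives $276, worse by 21.
Next-best assignment: Car 91→Request R2, Car 85→Request R6, Car 63→Request R5, Car 70→Request R3, Car 31→Request R7, Car 44→Request R4 = $294.
Car 91's own top request is Request R2 ($58), but forcing Car 91→Request R2 and reassigning the rest optimally gives only $294 — worse by 3.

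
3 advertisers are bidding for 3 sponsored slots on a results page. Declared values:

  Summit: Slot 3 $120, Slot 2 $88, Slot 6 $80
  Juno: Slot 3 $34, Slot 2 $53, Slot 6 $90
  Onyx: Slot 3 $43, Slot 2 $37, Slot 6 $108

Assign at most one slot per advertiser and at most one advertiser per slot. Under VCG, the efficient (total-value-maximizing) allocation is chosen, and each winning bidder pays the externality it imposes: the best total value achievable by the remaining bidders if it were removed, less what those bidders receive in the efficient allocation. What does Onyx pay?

Onyx pays $37.

Efficient allocation: Summit→Slot 3 ($120), Juno→Slot 2 ($53), Onyx→Slot 6 ($108); total welfare W = $281.
Onyx receives Slot 6 at value $108, so the others get W − 108 = $173.
Without Onyx: best allocation of the remaining 2 bidders over all 3 slots is Summit→Slot 3 ($120), Juno→Slot 6 ($90), total $210.
VCG payment = (others' best without Onyx) − (others' welfare with Onyx) = 210 − 173 = $37.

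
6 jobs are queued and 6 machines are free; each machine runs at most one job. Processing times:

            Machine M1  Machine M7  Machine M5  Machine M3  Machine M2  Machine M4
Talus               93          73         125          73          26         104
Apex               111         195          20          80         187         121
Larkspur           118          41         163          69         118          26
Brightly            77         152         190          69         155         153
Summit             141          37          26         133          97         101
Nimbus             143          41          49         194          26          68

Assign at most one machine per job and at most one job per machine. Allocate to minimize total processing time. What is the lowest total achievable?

This is the linear assignment problem.
Optimal: Talus→Machine M3 (73 min), Apex→Machine M5 (20 min), Larkspur→Machine M4 (26 min), Brightly→Machine M1 (77 min), Summit→Machine M7 (37 min), Nimbus→Machine M2 (26 min) — total 73+20+26+77+37+26 = 259 min.
Min-entry greedy (repeatedly take the single cheapest remaining cell) gives 321 min, worse by 62.
Swapping Nimbus↔Apex (Nimbus→Machine M5 49 min, Apex→Machine M2 187 min) adds 190.
Checked against all permutations: 259 min is optimal.

Min total: 259 min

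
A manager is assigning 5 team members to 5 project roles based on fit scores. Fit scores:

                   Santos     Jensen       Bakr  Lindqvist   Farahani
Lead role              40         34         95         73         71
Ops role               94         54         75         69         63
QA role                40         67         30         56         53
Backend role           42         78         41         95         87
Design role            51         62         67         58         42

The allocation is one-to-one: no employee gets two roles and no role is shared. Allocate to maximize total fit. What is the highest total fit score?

This is a one-to-one assignment (maximum-weight bipartite matching).
Optimal: Santos→Ops role (94 pts), Jensen→QA role (67 pts), Bakr→Lead role (95 pts), Lindqvist→Design role (58 pts), Farahani→Backend role (87 pts) — total 94+67+95+58+87 = 401 pts.
Max-entry greedy (repeatedly take the single best remaining cell) gives 393 pts, worse by 8.
Swapping Bakr↔Jensen (Bakr→QA role 30 pts, Jensen→Lead role 34 pts) loses 98.
Checked against all permutations: 401 pts is optimal.

Maximum total: 401 pts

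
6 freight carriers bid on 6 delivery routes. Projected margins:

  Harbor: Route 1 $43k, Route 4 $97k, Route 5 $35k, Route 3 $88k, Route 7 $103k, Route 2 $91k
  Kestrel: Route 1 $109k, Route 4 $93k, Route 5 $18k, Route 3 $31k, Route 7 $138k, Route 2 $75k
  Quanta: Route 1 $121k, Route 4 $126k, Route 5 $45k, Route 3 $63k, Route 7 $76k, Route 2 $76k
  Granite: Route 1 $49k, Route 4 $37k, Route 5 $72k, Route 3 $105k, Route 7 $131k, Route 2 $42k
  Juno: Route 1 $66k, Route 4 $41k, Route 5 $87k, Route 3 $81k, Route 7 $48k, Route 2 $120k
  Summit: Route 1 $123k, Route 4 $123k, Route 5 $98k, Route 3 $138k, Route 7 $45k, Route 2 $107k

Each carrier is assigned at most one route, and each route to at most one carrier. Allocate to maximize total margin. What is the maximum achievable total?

Max total: $686k

This is the linear assignment problem.
Optimal: Harbor→Route 4 ($97k), Kestrel→Route 7 ($138k), Quanta→Route 1 ($121k), Granite→Route 5 ($72k), Juno→Route 2 ($120k), Summit→Route 3 ($138k) — total 97+138+121+72+120+138 = $686k.
Max-entry greedy (repeatedly take the single best remaining cell) gives $637k, worse by 49.
Next-best assignment: Harbor→Route 2, Kestrel→Route 1, Quanta→Route 4, Granite→Route 7, Juno→Route 5, Summit→Route 3 = $682k.
Swapping Kestrel↔Granite (Kestrel→Route 5 $18k, Granite→Route 7 $131k) loses 61.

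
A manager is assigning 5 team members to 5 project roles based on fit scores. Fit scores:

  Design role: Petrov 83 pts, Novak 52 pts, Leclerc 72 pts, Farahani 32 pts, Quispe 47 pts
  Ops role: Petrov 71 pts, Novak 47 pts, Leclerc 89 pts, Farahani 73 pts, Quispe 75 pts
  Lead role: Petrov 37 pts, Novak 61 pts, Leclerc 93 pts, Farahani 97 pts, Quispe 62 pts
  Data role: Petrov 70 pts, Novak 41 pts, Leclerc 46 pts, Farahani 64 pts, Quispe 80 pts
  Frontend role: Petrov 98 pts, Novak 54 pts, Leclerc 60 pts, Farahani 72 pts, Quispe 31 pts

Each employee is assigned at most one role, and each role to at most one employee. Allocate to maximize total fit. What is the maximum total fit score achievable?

Optimal: Petrov→Frontend role (98 pts), Novak→Design role (52 pts), Leclerc→Ops role (89 pts), Farahani→Lead role (97 pts), Quispe→Data role (80 pts) — total 98+52+89+97+80 = 416 pts.
Column-greedy (each role in turn goes to its best remaining employee) gives 403 pts, worse by 13.
Next-best assignment: Petrov→Design role, Novak→Frontend role, Leclerc→Ops role, Farahani→Lead role, Quispe→Data role = 403 pts.

Max total: 416 pts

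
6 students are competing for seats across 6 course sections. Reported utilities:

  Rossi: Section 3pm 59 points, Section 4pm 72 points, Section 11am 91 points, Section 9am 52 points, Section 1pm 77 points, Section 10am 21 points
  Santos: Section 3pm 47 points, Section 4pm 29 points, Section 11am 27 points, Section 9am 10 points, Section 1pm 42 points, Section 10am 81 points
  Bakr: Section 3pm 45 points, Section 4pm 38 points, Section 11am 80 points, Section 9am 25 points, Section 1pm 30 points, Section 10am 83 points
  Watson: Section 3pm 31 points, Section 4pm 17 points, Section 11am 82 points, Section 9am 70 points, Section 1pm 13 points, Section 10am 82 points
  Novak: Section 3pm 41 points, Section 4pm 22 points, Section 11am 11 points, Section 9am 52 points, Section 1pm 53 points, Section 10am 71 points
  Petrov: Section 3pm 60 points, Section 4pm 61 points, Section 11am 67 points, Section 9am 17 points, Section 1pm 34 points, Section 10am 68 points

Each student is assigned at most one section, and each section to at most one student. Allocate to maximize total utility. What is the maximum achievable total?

Optimal: Rossi→Section 4pm (72 points), Santos→Section 10am (81 points), Bakr→Section 11am (80 points), Watson→Section 9am (70 points), Novak→Section 1pm (53 points), Petrov→Section 3pm (60 points) — total 72+81+80+70+53+60 = 416 points.
Max-entry greedy (repeatedly take the single best remaining cell) gives 405 points, worse by 11.
Next-best assignment: Rossi→Section 1pm, Santos→Section 10am, Bakr→Section 11am, Watson→Section 9am, Novak→Section 3pm, Petrov→Section 4pm = 410 points.
Swapping Rossi↔Novak (Rossi→Section 1pm 77 points, Novak→Section 4pm 22 points) loses 26.

Max total: 416 points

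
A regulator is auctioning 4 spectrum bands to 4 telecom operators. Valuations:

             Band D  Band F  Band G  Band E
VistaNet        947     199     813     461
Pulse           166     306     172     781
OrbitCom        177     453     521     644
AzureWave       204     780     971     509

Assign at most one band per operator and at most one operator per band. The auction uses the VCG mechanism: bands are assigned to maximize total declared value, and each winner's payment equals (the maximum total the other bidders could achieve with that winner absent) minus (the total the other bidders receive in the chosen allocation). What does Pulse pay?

Pulse pays $191M.

Efficient allocation: VistaNet→Band D ($947M), Pulse→Band E ($781M), OrbitCom→Band F ($453M), AzureWave→Band G ($971M); total welfare W = $3152M.
Pulse receives Band E at value $781M, so the others get W − 781 = $2371M.
Without Pulse: best allocation of the remaining 3 bidders over all 4 bands is VistaNet→Band D ($947M), OrbitCom→Band E ($644M), AzureWave→Band G ($971M), total $2562M.
VCG payment = (others' best without Pulse) − (others' welfare with Pulse) = 2562 − 2371 = $191M.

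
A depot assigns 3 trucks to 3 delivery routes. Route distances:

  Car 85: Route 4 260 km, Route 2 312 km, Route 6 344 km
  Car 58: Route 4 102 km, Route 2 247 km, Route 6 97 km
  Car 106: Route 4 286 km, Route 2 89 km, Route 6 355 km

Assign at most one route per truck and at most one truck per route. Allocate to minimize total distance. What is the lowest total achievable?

Minimum total: 446 km

This is a one-to-one assignment (minimum-cost bipartite matching).
Optimal: Car 85→Route 4 (260 km), Car 58→Route 6 (97 km), Car 106→Route 2 (89 km) — total 260+97+89 = 446 km.
Swapping Car 85↔Car 106 (Car 85→Route 2 312 km, Car 106→Route 4 286 km) adds 249.
No other one-to-one assignment undercuts 446 km.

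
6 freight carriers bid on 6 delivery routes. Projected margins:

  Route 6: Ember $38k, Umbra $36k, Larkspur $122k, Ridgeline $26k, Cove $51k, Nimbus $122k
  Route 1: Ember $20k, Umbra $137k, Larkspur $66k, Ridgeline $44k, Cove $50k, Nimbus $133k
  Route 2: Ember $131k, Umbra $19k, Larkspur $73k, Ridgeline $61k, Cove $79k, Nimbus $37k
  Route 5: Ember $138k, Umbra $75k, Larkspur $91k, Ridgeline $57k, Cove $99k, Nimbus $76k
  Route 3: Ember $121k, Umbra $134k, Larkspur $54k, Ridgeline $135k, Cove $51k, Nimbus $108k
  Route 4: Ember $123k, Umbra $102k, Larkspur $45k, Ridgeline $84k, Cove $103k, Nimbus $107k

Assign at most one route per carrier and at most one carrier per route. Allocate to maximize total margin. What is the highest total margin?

This is the linear assignment problem.
Optimal: Ember→Route 2 ($131k), Umbra→Route 1 ($137k), Larkspur→Route 6 ($122k), Ridgeline→Route 3 ($135k), Cove→Route 5 ($99k), Nimbus→Route 4 ($107k) — total 131+137+122+135+99+107 = $731k.

Max total: $731k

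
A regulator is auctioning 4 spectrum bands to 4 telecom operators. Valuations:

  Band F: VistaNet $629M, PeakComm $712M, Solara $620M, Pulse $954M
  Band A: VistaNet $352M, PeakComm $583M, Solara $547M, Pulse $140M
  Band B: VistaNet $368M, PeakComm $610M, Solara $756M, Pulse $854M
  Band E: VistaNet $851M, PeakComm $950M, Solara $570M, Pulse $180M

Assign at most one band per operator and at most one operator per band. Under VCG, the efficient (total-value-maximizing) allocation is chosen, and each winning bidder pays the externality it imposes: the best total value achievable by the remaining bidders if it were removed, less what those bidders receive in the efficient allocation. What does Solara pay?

Solara pays $45M.

Efficient allocation: VistaNet→Band E ($851M), PeakComm→Band A ($583M), Solara→Band B ($756M), Pulse→Band F ($954M); total welfare W = $3144M.
Solara receives Band B at value $756M, so the others get W − 756 = $2388M.
Without Solara: best allocation of the remaining 3 bidders over all 4 bands is VistaNet→Band F ($629M), PeakComm→Band E ($950M), Pulse→Band B ($854M), total $2433M.
VCG payment = (others' best without Solara) − (others' welfare with Solara) = 2433 − 2388 = $45M.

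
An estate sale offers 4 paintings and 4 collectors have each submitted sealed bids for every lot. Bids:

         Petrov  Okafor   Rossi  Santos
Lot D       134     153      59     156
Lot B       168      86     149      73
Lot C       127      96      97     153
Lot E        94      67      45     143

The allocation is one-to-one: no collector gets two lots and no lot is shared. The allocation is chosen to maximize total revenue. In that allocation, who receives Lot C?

Petrov receives Lot C.

This is the linear assignment problem.
Optimal: Petrov→Lot C ($127), Okafor→Lot D ($153), Rossi→Lot B ($149), Santos→Lot E ($143) — total 127+153+149+143 = $572.
Column-greedy (each lot in turn goes to its best remaining collector) gives $488, worse by 84.
Next-best assignment: Petrov→Lot B, Okafor→Lot D, Rossi→Lot C, Santos→Lot E = $561.
Swapping Petrov↔Okafor (Petrov→Lot D $134, Okafor→Lot C $96) loses 50.
Petrov's own top lot is Lot B ($168), but forcing Petrov→Lot B and reassigning the rest optimally gives only $561 — worse by 11.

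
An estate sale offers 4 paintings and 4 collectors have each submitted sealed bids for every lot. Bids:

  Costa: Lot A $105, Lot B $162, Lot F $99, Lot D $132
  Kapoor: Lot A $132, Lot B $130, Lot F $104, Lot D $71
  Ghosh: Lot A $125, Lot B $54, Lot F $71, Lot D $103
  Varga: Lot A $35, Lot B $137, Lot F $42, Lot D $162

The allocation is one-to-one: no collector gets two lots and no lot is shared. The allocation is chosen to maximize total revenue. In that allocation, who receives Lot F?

Kapoor receives Lot F.

Optimal: Costa→Lot B ($162), Kapoor→Lot F ($104), Ghosh→Lot A ($125), Varga→Lot D ($162) — total 162+104+125+162 = $553.
Row-greedy (each collector in turn takes its best remaining lot) gives $439, worse by 114.
Swapping Costa↔Ghosh (Costa→Lot A $105, Ghosh→Lot B $54) loses 128.
Every other assignment is strictly worse.
Kapoor's own top lot is Lot A ($132), but forcing Kapoor→Lot A and reassigning the rest optimally gives only $527 — worse by 26.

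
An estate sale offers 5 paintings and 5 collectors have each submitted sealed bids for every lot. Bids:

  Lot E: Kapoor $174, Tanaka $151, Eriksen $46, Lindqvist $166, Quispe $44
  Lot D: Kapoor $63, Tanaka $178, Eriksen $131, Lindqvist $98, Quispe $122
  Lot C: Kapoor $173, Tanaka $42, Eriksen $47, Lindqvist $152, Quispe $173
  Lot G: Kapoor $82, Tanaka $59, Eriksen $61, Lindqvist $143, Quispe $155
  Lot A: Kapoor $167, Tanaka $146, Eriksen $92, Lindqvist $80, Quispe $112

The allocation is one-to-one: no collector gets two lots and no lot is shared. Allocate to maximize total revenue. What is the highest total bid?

Treat this as an assignment problem: match each collector to one lot.
Optimal: Kapoor→Lot C ($173), Tanaka→Lot A ($146), Eriksen→Lot D ($131), Lindqvist→Lot E ($166), Quispe→Lot G ($155) — total 173+146+131+166+155 = $771.
Max-entry greedy (repeatedly take the single best remaining cell) gives $760, worse by 11.
Next-best assignment: Kapoor→Lot E, Tanaka→Lot A, Eriksen→Lot D, Lindqvist→Lot G, Quispe→Lot C = $767.

Maximum total: $771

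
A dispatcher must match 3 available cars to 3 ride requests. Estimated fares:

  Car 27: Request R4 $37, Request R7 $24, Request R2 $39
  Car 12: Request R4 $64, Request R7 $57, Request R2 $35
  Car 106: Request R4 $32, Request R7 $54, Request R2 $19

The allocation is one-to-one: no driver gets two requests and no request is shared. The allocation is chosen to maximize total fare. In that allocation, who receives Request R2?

Optimal: Car 27→Request R2 ($39), Car 12→Request R4 ($64), Car 106→Request R7 ($54) — total 39+64+54 = $157.
Swapping Car 12↔Car 27 (Car 12→Request R2 $35, Car 27→Request R4 $37) loses 31.
Every other assignment is strictly worse.

Car 27 receives Request R2.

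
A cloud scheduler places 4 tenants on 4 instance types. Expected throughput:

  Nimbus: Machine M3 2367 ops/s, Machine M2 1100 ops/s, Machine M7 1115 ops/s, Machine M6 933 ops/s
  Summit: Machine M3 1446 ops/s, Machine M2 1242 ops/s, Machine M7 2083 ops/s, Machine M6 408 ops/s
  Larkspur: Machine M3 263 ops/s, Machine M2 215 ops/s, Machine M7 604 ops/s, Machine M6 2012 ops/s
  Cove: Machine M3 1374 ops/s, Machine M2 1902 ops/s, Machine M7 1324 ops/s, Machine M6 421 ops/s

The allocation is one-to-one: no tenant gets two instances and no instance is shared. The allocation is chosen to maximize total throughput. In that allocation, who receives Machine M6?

Larkspur receives Machine M6.

This is a one-to-one assignment (maximum-weight bipartite matching).
Optimal: Nimbus→Machine M3 (2367 ops/s), Summit→Machine M7 (2083 ops/s), Larkspur→Machine M6 (2012 ops/s), Cove→Machine M2 (1902 ops/s) — total 2367+2083+2012+1902 = 8364 ops/s.
Next-best assignment: Nimbus→Machine M3, Summit→Machine M2, Larkspur→Machine M6, Cove→Machine M7 = 6945 ops/s.
Swapping Cove↔Summit (Cove→Machine M7 1324 ops/s, Summit→Machine M2 1242 ops/s) loses 1419.
No other one-to-one assignment exceeds 8364 ops/s.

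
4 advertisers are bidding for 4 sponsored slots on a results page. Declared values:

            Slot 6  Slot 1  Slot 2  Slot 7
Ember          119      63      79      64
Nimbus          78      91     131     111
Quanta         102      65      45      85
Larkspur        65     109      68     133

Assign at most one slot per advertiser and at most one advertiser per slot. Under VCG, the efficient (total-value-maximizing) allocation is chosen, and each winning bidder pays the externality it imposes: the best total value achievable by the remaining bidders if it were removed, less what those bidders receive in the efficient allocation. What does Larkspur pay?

Larkspur pays $20.

Efficient allocation: Ember→Slot 6 ($119), Nimbus→Slot 2 ($131), Quanta→Slot 1 ($65), Larkspur→Slot 7 ($133); total welfare W = $448.
Larkspur receives Slot 7 at value $133, so the others get W − 133 = $315.
Without Larkspur: best allocation of the remaining 3 bidders over all 4 slots is Ember→Slot 6 ($119), Nimbus→Slot 2 ($131), Quanta→Slot 7 ($85), total $335.
VCG payment = (others' best without Larkspur) − (others' welfare with Larkspur) = 335 − 315 = $20.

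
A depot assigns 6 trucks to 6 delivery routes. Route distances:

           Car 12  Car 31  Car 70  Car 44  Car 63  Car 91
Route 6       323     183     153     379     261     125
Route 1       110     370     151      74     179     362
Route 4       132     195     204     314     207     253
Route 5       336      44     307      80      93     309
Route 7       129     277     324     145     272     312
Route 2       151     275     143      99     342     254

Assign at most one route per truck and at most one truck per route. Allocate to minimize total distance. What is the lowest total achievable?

This is the linear assignment problem.
Optimal: Car 12→Route 7 (129 km), Car 31→Route 5 (44 km), Car 70→Route 2 (143 km), Car 44→Route 1 (74 km), Car 63→Route 4 (207 km), Car 91→Route 6 (125 km) — total 129+44+143+74+207+125 = 722 km.

Min total: 722 km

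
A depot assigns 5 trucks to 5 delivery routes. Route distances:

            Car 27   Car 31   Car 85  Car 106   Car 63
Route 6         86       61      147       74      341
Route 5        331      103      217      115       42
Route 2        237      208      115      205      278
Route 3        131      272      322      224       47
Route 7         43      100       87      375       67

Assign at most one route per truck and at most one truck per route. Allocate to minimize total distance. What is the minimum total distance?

Minimum total: 381 km

Treat this as an assignment problem: match each truck to one route.
Optimal: Car 27→Route 7 (43 km), Car 31→Route 6 (61 km), Car 85→Route 2 (115 km), Car 106→Route 5 (115 km), Car 63→Route 3 (47 km) — total 43+61+115+115+47 = 381 km.
Column-greedy (each route in turn goes to its cheapest remaining truck) gives 724 km, worse by 343.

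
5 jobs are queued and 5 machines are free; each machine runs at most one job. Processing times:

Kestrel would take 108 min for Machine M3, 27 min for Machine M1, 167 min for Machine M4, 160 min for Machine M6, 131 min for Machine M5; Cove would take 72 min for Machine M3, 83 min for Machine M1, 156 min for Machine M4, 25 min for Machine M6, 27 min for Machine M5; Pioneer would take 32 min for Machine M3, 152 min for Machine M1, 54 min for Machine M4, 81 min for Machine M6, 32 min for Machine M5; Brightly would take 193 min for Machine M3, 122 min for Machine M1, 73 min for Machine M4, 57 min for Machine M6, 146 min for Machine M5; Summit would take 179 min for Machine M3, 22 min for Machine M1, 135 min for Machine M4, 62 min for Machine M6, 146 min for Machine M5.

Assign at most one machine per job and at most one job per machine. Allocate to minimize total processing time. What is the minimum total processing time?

Optimal: Kestrel→Machine M1 (27 min), Cove→Machine M5 (27 min), Pioneer→Machine M3 (32 min), Brightly→Machine M4 (73 min), Summit→Machine M6 (62 min) — total 27+27+32+73+62 = 221 min.
Next-best assignment: Kestrel→Machine M3, Cove→Machine M6, Pioneer→Machine M5, Brightly→Machine M4, Summit→Machine M1 = 260 min.
Swapping Kestrel↔Cove (Kestrel→Machine M5 131 min, Cove→Machine M1 83 min) adds 160.

Minimum total: 221 min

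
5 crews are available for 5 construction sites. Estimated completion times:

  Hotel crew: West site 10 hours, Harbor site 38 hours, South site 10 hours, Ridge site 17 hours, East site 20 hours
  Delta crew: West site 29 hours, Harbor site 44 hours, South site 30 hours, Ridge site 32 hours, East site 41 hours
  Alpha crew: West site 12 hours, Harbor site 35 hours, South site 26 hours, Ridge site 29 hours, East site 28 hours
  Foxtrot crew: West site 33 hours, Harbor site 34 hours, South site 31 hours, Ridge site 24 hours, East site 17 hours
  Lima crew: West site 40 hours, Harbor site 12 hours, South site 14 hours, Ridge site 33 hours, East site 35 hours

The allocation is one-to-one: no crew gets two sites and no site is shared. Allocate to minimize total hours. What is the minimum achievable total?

Min total: 83 hours

This is the linear assignment problem.
Optimal: Hotel crew→South site (10 hours), Delta crew→Ridge site (32 hours), Alpha crew→West site (12 hours), Foxtrot crew→East site (17 hours), Lima crew→Harbor site (12 hours) — total 10+32+12+17+12 = 83 hours.
Row-greedy (each crew in turn takes its cheapest remaining site) gives 104 hours, worse by 21.
Next-best assignment: Hotel crew→Ridge site, Delta crew→South site, Alpha crew→West site, Foxtrot crew→East site, Lima crew→Harbor site = 88 hours.
Every other assignment is strictly worse.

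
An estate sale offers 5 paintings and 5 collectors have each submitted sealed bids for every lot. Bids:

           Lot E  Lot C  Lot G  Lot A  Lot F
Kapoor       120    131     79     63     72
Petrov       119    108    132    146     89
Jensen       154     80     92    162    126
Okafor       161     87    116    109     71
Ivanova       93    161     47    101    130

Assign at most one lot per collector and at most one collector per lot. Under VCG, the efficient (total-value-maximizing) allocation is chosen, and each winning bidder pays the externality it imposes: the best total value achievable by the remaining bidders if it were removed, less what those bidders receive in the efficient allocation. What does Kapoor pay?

Kapoor pays $31.

Efficient allocation: Kapoor→Lot C ($131), Petrov→Lot G ($132), Jensen→Lot A ($162), Okafor→Lot E ($161), Ivanova→Lot F ($130); total welfare W = $716.
Kapoor receives Lot C at value $131, so the others get W − 131 = $585.
Without Kapoor: best allocation of the remaining 4 bidders over all 5 lots is Petrov→Lot G ($132), Jensen→Lot A ($162), Okafor→Lot E ($161), Ivanova→Lot C ($161), total $616.
VCG payment = (others' best without Kapoor) − (others' welfare with Kapoor) = 616 − 585 = $31.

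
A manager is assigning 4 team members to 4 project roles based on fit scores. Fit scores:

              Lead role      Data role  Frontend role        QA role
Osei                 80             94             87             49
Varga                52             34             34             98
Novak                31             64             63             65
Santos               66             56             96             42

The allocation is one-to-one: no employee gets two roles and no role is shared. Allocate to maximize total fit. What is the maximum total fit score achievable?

Maximum total: 338 pts

This is the linear assignment problem.
Optimal: Osei→Lead role (80 pts), Varga→QA role (98 pts), Novak→Data role (64 pts), Santos→Frontend role (96 pts) — total 80+98+64+96 = 338 pts.
Max-entry greedy (repeatedly take the single best remaining cell) gives 319 pts, worse by 19.
Next-best assignment: Osei→Data role, Varga→QA role, Novak→Frontend role, Santos→Lead role = 321 pts.
Swapping Novak↔Varga (Novak→QA role 65 pts, Varga→Data role 34 pts) loses 63.
Every other assignment is strictly worse.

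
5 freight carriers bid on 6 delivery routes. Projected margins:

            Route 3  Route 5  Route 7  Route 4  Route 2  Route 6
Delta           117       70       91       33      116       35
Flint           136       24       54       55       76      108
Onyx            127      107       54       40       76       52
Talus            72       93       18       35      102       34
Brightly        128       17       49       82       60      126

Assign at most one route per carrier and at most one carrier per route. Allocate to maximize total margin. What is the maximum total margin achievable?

Max total: $562k

Optimal: Delta→Route 7 ($91k), Flint→Route 3 ($136k), Onyx→Route 5 ($107k), Talus→Route 2 ($102k), Brightly→Route 6 ($126k) — total 91+136+107+102+126 = $562k.
Max-entry greedy (repeatedly take the single best remaining cell) gives $520k, worse by 42.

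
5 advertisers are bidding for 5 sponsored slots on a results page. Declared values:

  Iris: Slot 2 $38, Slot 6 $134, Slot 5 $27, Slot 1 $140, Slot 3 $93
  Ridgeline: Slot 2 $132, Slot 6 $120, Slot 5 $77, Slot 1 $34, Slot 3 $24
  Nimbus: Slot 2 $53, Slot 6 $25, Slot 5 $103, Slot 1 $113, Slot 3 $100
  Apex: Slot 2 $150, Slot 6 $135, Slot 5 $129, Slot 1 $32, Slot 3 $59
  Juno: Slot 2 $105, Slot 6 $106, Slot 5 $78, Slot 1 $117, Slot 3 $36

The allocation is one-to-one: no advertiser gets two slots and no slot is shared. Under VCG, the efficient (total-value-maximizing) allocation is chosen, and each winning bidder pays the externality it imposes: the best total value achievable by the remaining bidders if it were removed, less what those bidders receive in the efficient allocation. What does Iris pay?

Efficient allocation: Iris→Slot 6 ($134), Ridgeline→Slot 2 ($132), Nimbus→Slot 3 ($100), Apex→Slot 5 ($129), Juno→Slot 1 ($117); total welfare W = $612.
Iris receives Slot 6 at value $134, so the others get W − 134 = $478.
Without Iris: best allocation of the remaining 4 bidders over all 5 slots is Ridgeline→Slot 6 ($120), Nimbus→Slot 5 ($103), Apex→Slot 2 ($150), Juno→Slot 1 ($117), total $490.
VCG payment = (others' best without Iris) − (others' welfare with Iris) = 490 − 478 = $12.

Iris pays $12.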